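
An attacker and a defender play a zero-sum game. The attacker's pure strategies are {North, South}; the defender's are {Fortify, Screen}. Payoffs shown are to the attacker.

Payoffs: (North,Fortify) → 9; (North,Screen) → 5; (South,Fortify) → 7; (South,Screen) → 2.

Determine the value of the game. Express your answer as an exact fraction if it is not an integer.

Row minima: North → 5, South → 2; maximin = 5.
Column maxima: Fortify → 9, Screen → 5; minimax = 5.
Since maximin = minimax = 5, there is a saddle point and the value is 5.

5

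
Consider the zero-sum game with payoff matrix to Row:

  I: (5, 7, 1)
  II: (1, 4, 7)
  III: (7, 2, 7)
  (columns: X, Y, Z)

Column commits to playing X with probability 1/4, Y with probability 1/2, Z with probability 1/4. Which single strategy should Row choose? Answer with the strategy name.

I

Expected payoff of I: (1/4)·5 + (1/2)·7 + (1/4)·1 = 5.
Expected payoff of II: (1/4)·1 + (1/2)·4 + (1/4)·7 = 4.
Expected payoff of III: (1/4)·7 + (1/2)·2 + (1/4)·7 = 9/2.
The largest is 5, so Row's best response is I.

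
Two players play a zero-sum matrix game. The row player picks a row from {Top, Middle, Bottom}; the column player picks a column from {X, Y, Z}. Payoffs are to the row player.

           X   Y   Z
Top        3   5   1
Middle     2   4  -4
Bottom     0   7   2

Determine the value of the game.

3/2

Row minima: Top → 1, Middle → -4, Bottom → 0; maximin = 1.
Column maxima: X → 3, Y → 7, Z → 2; minimax = 2.
1 ≠ 2, so there is no saddle point; optimal play is mixed.
Middle is strictly dominated by Top, so the row player never plays it.
Y is strictly dominated by X (it gives the row player strictly more in every row), so the column player never plays it.
On the remaining 2×2 (Top, Bottom vs X, Z):
Let the row player play Top with probability p. Expected payoff against X: 3p + 0(1−p) = 3p; against Z: 1p + 2(1−p) = −p + 2.
Setting these equal: 3p = −p + 2 ⇒ 4p = 2 ⇒ p = 1/2, and the value is (3)·(1/2) = 3/2.
For the column player: with q = P(X), equating Top's and Bottom's payoffs gives 2q + 1 = −2q + 2 ⇒ q = 1/4.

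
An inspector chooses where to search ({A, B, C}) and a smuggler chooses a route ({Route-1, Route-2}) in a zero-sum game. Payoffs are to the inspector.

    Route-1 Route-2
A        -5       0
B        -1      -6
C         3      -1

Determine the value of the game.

-5/9

Row minima: A → -5, B → -6, C → -1; maximin = -1.
Column maxima: Route-1 → 3, Route-2 → 0; minimax = 0.
-1 ≠ 0, so there is no saddle point; optimal play is mixed.
B is strictly dominated by C, so the inspector never plays it.
On the remaining 2×2 (A, C vs Route-1, Route-2):
Let the inspector play A with probability p. Expected payoff against Route-1: (-5)p + 3(1−p) = −8p + 3; against Route-2: 0p + (-1)(1−p) = p − 1.
Setting these equal: −8p + 3 = p − 1 ⇒ −9p = -4 ⇒ p = 4/9, and the value is (-8)·(4/9) + 3 = -5/9.
For the smuggler: with q = P(Route-1), equating A's and C's payoffs gives −5q = 4q − 1 ⇒ q = 1/9.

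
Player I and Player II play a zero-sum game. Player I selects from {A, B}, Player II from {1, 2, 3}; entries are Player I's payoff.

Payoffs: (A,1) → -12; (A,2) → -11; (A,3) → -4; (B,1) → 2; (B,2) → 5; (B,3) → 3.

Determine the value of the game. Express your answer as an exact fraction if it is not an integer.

2

Row minima: A → -12, B → 2; maximin = 2.
Column maxima: 1 → 2, 2 → 5, 3 → 3; minimax = 2.
Since maximin = minimax = 2, there is a saddle point and the value is 2.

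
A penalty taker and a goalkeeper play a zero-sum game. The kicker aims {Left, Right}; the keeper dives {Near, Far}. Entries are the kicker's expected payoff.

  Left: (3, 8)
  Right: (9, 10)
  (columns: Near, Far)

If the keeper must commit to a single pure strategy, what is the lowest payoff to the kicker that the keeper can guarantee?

Column maxima: Near → 9, Far → 10.
The smallest of these is 9.

9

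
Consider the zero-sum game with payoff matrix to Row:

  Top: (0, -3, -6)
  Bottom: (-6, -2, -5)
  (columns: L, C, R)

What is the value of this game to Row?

Row minima: Top → -6, Bottom → -6; maximin = -6.
Column maxima: L → 0, C → -2, R → -5; minimax = -5.
-6 ≠ -5, so there is no saddle point; optimal play is mixed.
C is strictly dominated by R (it gives Row strictly more in every row), so Column never plays it.
On the remaining 2×2 (Top, Bottom vs L, R):
Let Row play Top with probability p. Expected payoff against L: 0p + (-6)(1−p) = 6p − 6; against R: (-6)p + (-5)(1−p) = −p − 5.
Setting these equal: 6p − 6 = −p − 5 ⇒ 7p = 1 ⇒ p = 1/7, and the value is (6)·(1/7) − 6 = -36/7.
For Column: with q = P(L), equating Top's and Bottom's payoffs gives 6q − 6 = −q − 5 ⇒ q = 1/7.

-36/7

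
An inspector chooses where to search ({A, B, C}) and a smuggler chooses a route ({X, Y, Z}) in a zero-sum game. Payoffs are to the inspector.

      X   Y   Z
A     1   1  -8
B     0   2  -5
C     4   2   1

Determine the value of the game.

1

Row minima: A → -8, B → -5, C → 1; maximin = 1.
Column maxima: X → 4, Y → 2, Z → 1; minimax = 1.
Since maximin = minimax = 1, there is a saddle point and the value is 1.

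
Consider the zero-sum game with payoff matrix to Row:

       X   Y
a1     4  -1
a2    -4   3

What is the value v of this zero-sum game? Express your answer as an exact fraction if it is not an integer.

Row minima: a1 → -1, a2 → -4; maximin = -1.
Column maxima: X → 4, Y → 3; minimax = 3.
-1 ≠ 3, so there is no saddle point; optimal play is mixed.
Let Row play a1 with probability p. Expected payoff against X: 4p + (-4)(1−p) = 8p − 4; against Y: (-1)p + 3(1−p) = −4p + 3.
Setting these equal: 8p − 4 = −4p + 3 ⇒ 12p = 7 ⇒ p = 7/12, and the value is (8)·(7/12) − 4 = 2/3.
For Column: with q = P(X), equating a1's and a2's payoffs gives 5q − 1 = −7q + 3 ⇒ q = 1/3.

2/3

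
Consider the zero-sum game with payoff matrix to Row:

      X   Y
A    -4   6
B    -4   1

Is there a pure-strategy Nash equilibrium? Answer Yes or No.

Yes

Row minima: A → -4, B → -4; maximin = -4.
Column maxima: X → -4, Y → 6; minimax = -4.
maximin = minimax = -4, so a saddle point exists.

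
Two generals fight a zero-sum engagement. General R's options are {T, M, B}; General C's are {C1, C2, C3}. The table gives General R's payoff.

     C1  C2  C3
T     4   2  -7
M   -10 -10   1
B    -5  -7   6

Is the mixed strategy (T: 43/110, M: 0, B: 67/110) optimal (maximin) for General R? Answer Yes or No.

Against C1 this mix gives (43/110)·4 + (67/110)·(-5) = -163/110.
Against C2 this mix gives (43/110)·2 + (67/110)·(-7) = -383/110.
Against C3 this mix gives (43/110)·(-7) + (67/110)·6 = 101/110.
General C will play C2, holding General R to -383/110. Shifting weight toward the row that does better against C2 would raise this floor (the equalizing mix achieves -37/22 against both C2 and C3), so the proposed strategy is not optimal.

No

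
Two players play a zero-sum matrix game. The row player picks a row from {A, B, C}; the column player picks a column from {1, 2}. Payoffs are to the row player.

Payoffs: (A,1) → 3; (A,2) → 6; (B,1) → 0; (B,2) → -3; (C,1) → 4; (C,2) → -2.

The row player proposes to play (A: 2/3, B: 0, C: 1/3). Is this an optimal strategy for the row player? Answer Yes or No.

Yes

Against 1 this mix gives (2/3)·3 + (1/3)·4 = 10/3.
Against 2 this mix gives (2/3)·6 + (1/3)·(-2) = 10/3.
All of the column player's active replies (1, 2) yield 10/3, and no column does worse for the row player. The mix makes the column player indifferent and guarantees 10/3, so it is optimal.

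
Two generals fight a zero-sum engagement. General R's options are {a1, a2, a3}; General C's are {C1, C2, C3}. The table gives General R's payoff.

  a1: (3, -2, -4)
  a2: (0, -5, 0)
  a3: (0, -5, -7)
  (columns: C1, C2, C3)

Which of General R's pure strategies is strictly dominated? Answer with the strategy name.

a3

a1 gives a strictly higher payoff than a3 against every column: 3 > 0, -2 > -5, -4 > -7.
So a3 is strictly dominated and General R never plays it.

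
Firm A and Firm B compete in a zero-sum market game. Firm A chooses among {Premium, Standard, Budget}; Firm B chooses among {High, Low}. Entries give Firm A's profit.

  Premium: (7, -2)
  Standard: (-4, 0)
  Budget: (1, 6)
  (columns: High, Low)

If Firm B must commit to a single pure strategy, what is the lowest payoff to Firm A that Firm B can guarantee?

6

Column maxima: High → 7, Low → 6.
The smallest of these is 6.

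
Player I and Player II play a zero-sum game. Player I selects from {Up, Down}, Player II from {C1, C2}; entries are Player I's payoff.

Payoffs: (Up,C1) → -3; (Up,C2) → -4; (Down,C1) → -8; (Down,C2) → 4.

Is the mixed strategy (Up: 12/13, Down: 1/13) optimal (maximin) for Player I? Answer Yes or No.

Against C1 this mix gives (12/13)·(-3) + (1/13)·(-8) = -44/13.
Against C2 this mix gives (12/13)·(-4) + (1/13)·4 = -44/13.
All of Player II's active replies (C1, C2) yield -44/13, and no column does worse for Player I. The mix makes Player II indifferent and guarantees -44/13, so it is optimal.

Yes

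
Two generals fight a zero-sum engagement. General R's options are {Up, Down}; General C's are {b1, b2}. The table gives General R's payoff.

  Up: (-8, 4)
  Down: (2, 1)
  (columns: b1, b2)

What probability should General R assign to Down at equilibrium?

12/13

Row minima: Up → -8, Down → 1; maximin = 1.
Column maxima: b1 → 2, b2 → 4; minimax = 2.
1 ≠ 2, so there is no saddle point; optimal play is mixed.
Let General R play Up with probability p. Expected payoff against b1: (-8)p + 2(1−p) = −10p + 2; against b2: 4p + 1(1−p) = 3p + 1.
Setting these equal: −10p + 2 = 3p + 1 ⇒ −13p = -1 ⇒ p = 1/13, and the value is (-10)·(1/13) + 2 = 16/13.
For General C: with q = P(b1), equating Up's and Down's payoffs gives −12q + 4 = q + 1 ⇒ q = 3/13.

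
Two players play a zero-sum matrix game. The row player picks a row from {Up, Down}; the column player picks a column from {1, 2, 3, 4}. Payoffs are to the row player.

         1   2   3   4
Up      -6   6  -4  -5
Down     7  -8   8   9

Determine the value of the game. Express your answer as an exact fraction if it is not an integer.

-2/9

Row minima: Up → -6, Down → -8; maximin = -6.
Column maxima: 1 → 7, 2 → 6, 3 → 8, 4 → 9; minimax = 6.
-6 ≠ 6, so there is no saddle point; optimal play is mixed.
3 is strictly dominated by 1 (it gives the row player strictly more in every row), so the column player never plays it.
4 is strictly dominated by 1 (it gives the row player strictly more in every row), so the column player never plays it.
On the remaining 2×2 (Up, Down vs 1, 2):
Let the row player play Up with probability p. Expected payoff against 1: (-6)p + 7(1−p) = −13p + 7; against 2: 6p + (-8)(1−p) = 14p − 8.
Setting these equal: −13p + 7 = 14p − 8 ⇒ −27p = -15 ⇒ p = 5/9, and the value is (-13)·(5/9) + 7 = -2/9.
For the column player: with q = P(1), equating Up's and Down's payoffs gives −12q + 6 = 15q − 8 ⇒ q = 14/27.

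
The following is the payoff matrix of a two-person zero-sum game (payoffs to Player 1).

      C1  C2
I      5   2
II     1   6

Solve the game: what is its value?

7/2

Row minima: I → 2, II → 1; maximin = 2.
Column maxima: C1 → 5, C2 → 6; minimax = 5.
2 ≠ 5, so there is no saddle point; optimal play is mixed.
Let Player 1 play I with probability p. Expected payoff against C1: 5p + 1(1−p) = 4p + 1; against C2: 2p + 6(1−p) = −4p + 6.
Setting these equal: 4p + 1 = −4p + 6 ⇒ 8p = 5 ⇒ p = 5/8, and the value is (4)·(5/8) + 1 = 7/2.
For Player 2: with q = P(C1), equating I's and II's payoffs gives 3q + 2 = −5q + 6 ⇒ q = 1/2.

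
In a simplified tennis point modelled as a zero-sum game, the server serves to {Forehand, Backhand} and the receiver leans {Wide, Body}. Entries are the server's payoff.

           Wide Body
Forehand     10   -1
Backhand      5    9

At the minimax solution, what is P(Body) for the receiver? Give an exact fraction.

1/3

Row minima: Forehand → -1, Backhand → 5; maximin = 5.
Column maxima: Wide → 10, Body → 9; minimax = 9.
5 ≠ 9, so there is no saddle point; optimal play is mixed.
Let the server play Forehand with probability p. Expected payoff against Wide: 10p + 5(1−p) = 5p + 5; against Body: (-1)p + 9(1−p) = −10p + 9.
Setting these equal: 5p + 5 = −10p + 9 ⇒ 15p = 4 ⇒ p = 4/15, and the value is (5)·(4/15) + 5 = 19/3.
For the receiver: with q = P(Wide), equating Forehand's and Backhand's payoffs gives 11q − 1 = −4q + 9 ⇒ q = 2/3.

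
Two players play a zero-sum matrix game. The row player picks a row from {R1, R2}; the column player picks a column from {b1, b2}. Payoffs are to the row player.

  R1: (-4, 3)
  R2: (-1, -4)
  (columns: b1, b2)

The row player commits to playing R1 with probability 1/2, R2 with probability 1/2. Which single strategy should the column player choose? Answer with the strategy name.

b1

If the column player plays b1, the row player's expected payoff is (1/2)·(-4) + (1/2)·(-1) = -5/2.
If the column player plays b2, the row player's expected payoff is (1/2)·3 + (1/2)·(-4) = -1/2.
The column player minimizes the row player's payoff; the smallest is -5/2, so the best response is b1.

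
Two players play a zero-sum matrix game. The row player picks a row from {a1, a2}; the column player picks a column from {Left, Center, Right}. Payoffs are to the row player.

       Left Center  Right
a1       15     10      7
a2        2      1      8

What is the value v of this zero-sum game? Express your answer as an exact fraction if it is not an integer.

Row minima: a1 → 7, a2 → 1; maximin = 7.
Column maxima: Left → 15, Center → 10, Right → 8; minimax = 8.
7 ≠ 8, so there is no saddle point; optimal play is mixed.
Left is strictly dominated by Center (it gives the row player strictly more in every row), so the column player never plays it.
On the remaining 2×2 (a1, a2 vs Center, Right):
Let the row player play a1 with probability p. Expected payoff against Center: 10p + 1(1−p) = 9p + 1; against Right: 7p + 8(1−p) = −p + 8.
Setting these equal: 9p + 1 = −p + 8 ⇒ 10p = 7 ⇒ p = 7/10, and the value is (9)·(7/10) + 1 = 73/10.
For the column player: with q = P(Center), equating a1's and a2's payoffs gives 3q + 7 = −7q + 8 ⇒ q = 1/10.

73/10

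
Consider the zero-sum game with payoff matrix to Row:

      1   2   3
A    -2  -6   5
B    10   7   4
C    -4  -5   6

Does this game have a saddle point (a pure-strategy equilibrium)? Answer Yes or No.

No

Row minima: A → -6, B → 4, C → -5; maximin = 4.
Column maxima: 1 → 10, 2 → 7, 3 → 6; minimax = 6.
4 ≠ 6, so no pure-strategy equilibrium exists.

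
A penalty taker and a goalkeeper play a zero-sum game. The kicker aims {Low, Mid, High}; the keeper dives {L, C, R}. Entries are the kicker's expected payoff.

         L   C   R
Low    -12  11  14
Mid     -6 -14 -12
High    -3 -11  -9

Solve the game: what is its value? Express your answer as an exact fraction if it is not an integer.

Row minima: Low → -12, Mid → -14, High → -11; maximin = -11.
Column maxima: L → -3, C → 11, R → 14; minimax = -3.
-11 ≠ -3, so there is no saddle point; optimal play is mixed.
Mid is strictly dominated by High, so the kicker never plays it.
R is strictly dominated by C (it gives the kicker strictly more in every row), so the keeper never plays it.
On the remaining 2×2 (Low, High vs L, C):
Let the kicker play Low with probability p. Expected payoff against L: (-12)p + (-3)(1−p) = −9p − 3; against C: 11p + (-11)(1−p) = 22p − 11.
Setting these equal: −9p − 3 = 22p − 11 ⇒ −31p = -8 ⇒ p = 8/31, and the value is (-9)·(8/31) − 3 = -165/31.
For the keeper: with q = P(L), equating Low's and High's payoffs gives −23q + 11 = 8q − 11 ⇒ q = 22/31.

-165/31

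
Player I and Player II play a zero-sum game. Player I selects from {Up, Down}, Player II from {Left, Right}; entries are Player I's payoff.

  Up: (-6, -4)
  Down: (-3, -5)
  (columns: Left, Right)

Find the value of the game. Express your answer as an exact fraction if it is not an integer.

-9/2

Row minima: Up → -6, Down → -5; maximin = -5.
Column maxima: Left → -3, Right → -4; minimax = -4.
-5 ≠ -4, so there is no saddle point; optimal play is mixed.
Let Player I play Up with probability p. Expected payoff against Left: (-6)p + (-3)(1−p) = −3p − 3; against Right: (-4)p + (-5)(1−p) = p − 5.
Setting these equal: −3p − 3 = p − 5 ⇒ −4p = -2 ⇒ p = 1/2, and the value is (-3)·(1/2) − 3 = -9/2.
For Player II: with q = P(Left), equating Up's and Down's payoffs gives −2q − 4 = 2q − 5 ⇒ q = 1/4.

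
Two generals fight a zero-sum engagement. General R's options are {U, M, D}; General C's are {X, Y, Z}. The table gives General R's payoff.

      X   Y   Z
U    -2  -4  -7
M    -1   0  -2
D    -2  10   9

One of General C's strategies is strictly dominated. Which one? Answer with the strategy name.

Z holds General R's payoff strictly below Y in every row: -7 < -4, -2 < 0, 9 < 10.
So Y is strictly dominated for General C.

Y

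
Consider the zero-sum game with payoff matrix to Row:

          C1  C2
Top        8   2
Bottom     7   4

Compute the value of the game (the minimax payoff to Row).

4

Row minima: Top → 2, Bottom → 4; maximin = 4.
Column maxima: C1 → 8, C2 → 4; minimax = 4.
Since maximin = minimax = 4, there is a saddle point and the value is 4.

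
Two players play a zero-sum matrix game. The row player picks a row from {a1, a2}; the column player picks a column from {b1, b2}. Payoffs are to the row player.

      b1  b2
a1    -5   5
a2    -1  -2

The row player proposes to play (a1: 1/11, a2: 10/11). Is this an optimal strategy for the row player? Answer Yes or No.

Yes

Against b1 this mix gives (1/11)·(-5) + (10/11)·(-1) = -15/11.
Against b2 this mix gives (1/11)·5 + (10/11)·(-2) = -15/11.
All of the column player's active replies (b1, b2) yield -15/11, and no column does worse for the row player. The mix makes the column player indifferent and guarantees -15/11, so it is optimal.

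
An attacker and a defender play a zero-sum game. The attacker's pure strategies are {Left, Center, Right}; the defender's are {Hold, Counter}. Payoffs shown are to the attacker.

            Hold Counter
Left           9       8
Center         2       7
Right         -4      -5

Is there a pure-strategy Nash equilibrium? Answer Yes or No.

Yes

Row minima: Left → 8, Center → 2, Right → -5; maximin = 8.
Column maxima: Hold → 9, Counter → 8; minimax = 8.
maximin = minimax = 8, so a saddle point exists.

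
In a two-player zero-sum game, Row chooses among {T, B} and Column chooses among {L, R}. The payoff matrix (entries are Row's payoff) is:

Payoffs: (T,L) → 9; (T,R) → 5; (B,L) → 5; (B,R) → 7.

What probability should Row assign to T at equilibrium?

1/3

Row minima: T → 5, B → 5; maximin = 5.
Column maxima: L → 9, R → 7; minimax = 7.
5 ≠ 7, so there is no saddle point; optimal play is mixed.
Let Row play T with probability p. Expected payoff against L: 9p + 5(1−p) = 4p + 5; against R: 5p + 7(1−p) = −2p + 7.
Setting these equal: 4p + 5 = −2p + 7 ⇒ 6p = 2 ⇒ p = 1/3, and the value is (4)·(1/3) + 5 = 19/3.
For Column: with q = P(L), equating T's and B's payoffs gives 4q + 5 = −2q + 7 ⇒ q = 1/3.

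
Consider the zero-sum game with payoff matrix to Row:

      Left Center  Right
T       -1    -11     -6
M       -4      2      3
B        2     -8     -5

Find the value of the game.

-7/4

Row minima: T → -11, M → -4, B → -8; maximin = -4.
Column maxima: Left → 2, Center → 2, Right → 3; minimax = 2.
-4 ≠ 2, so there is no saddle point; optimal play is mixed.
T is strictly dominated by B, so Row never plays it.
Right is strictly dominated by Center (it gives Row strictly more in every row), so Column never plays it.
On the remaining 2×2 (M, B vs Left, Center):
Let Row play M with probability p. Expected payoff against Left: (-4)p + 2(1−p) = −6p + 2; against Center: 2p + (-8)(1−p) = 10p − 8.
Setting these equal: −6p + 2 = 10p − 8 ⇒ −16p = -10 ⇒ p = 5/8, and the value is (-6)·(5/8) + 2 = -7/4.
For Column: with q = P(Left), equating M's and B's payoffs gives −6q + 2 = 10q − 8 ⇒ q = 5/8.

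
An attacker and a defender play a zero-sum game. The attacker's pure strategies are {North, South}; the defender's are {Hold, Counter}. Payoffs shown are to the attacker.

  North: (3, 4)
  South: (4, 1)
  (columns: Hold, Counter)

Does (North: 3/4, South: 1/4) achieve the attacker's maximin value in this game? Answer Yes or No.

Against Hold this mix gives (3/4)·3 + (1/4)·4 = 13/4.
Against Counter this mix gives (3/4)·4 + (1/4)·1 = 13/4.
All of the defender's active replies (Hold, Counter) yield 13/4, and no column does worse for the attacker. The mix makes the defender indifferent and guarantees 13/4, so it is optimal.

Yes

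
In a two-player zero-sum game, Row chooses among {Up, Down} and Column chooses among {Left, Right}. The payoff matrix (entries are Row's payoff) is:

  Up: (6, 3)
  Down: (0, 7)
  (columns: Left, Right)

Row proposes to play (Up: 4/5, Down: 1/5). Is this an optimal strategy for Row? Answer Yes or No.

No

Against Left this mix gives (4/5)·6 + (1/5)·0 = 24/5.
Against Right this mix gives (4/5)·3 + (1/5)·7 = 19/5.
Column will play Right, holding Row to 19/5. Shifting weight toward the row that does better against Right would raise this floor (the equalizing mix achieves 21/5 against both Right and Left), so the proposed strategy is not optimal.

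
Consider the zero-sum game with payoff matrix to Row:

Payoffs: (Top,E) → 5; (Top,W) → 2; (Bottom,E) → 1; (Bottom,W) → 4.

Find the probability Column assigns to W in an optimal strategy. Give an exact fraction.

Row minima: Top → 2, Bottom → 1; maximin = 2.
Column maxima: E → 5, W → 4; minimax = 4.
2 ≠ 4, so there is no saddle point; optimal play is mixed.
Let Row play Top with probability p. Expected payoff against E: 5p + 1(1−p) = 4p + 1; against W: 2p + 4(1−p) = −2p + 4.
Setting these equal: 4p + 1 = −2p + 4 ⇒ 6p = 3 ⇒ p = 1/2, and the value is (4)·(1/2) + 1 = 3.
For Column: with q = P(E), equating Top's and Bottom's payoffs gives 3q + 2 = −3q + 4 ⇒ q = 1/3.

2/3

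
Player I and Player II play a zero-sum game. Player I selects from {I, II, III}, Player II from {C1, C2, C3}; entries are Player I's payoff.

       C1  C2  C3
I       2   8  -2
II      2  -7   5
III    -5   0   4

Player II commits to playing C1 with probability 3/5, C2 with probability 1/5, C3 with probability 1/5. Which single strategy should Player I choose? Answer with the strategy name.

Expected payoff of I: (3/5)·2 + (1/5)·8 + (1/5)·(-2) = 12/5.
Expected payoff of II: (3/5)·2 + (1/5)·(-7) + (1/5)·5 = 4/5.
Expected payoff of III: (3/5)·(-5) + (1/5)·0 + (1/5)·4 = -11/5.
The largest is 12/5, so Player I's best response is I.

I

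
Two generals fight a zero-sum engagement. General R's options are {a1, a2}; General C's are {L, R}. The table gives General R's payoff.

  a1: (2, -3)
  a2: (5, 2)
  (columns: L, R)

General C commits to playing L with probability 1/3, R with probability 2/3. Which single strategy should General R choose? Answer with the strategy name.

Expected payoff of a1: (1/3)·2 + (2/3)·(-3) = -4/3.
Expected payoff of a2: (1/3)·5 + (2/3)·2 = 3.
The largest is 3, so General R's best response is a2.

a2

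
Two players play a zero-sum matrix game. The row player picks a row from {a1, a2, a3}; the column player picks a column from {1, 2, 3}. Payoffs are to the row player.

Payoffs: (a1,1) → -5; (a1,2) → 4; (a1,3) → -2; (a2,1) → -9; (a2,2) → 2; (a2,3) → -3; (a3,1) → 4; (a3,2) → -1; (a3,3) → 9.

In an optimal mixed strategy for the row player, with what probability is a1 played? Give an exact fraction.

Row minima: a1 → -5, a2 → -9, a3 → -1; maximin = -1.
Column maxima: 1 → 4, 2 → 4, 3 → 9; minimax = 4.
-1 ≠ 4, so there is no saddle point; optimal play is mixed.
a2 is strictly dominated by a1, so the row player never plays it.
3 is strictly dominated by 1 (it gives the row player strictly more in every row), so the column player never plays it.
On the remaining 2×2 (a1, a3 vs 1, 2):
Let the row player play a1 with probability p. Expected payoff against 1: (-5)p + 4(1−p) = −9p + 4; against 2: 4p + (-1)(1−p) = 5p − 1.
Setting these equal: −9p + 4 = 5p − 1 ⇒ −14p = -5 ⇒ p = 5/14, and the value is (-9)·(5/14) + 4 = 11/14.
For the column player: with q = P(1), equating a1's and a3's payoffs gives −9q + 4 = 5q − 1 ⇒ q = 5/14.

5/14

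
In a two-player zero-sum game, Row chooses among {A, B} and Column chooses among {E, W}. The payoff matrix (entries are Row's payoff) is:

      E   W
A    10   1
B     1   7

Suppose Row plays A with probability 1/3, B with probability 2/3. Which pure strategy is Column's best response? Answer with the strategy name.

If Column plays E, Row's expected payoff is (1/3)·10 + (2/3)·1 = 4.
If Column plays W, Row's expected payoff is (1/3)·1 + (2/3)·7 = 5.
Column minimizes Row's payoff; the smallest is 4, so the best response is E.

E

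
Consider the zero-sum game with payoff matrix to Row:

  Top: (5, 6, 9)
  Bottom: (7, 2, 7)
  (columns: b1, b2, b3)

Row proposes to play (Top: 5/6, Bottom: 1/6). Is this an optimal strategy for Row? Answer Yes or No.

Yes

Against b1 this mix gives (5/6)·5 + (1/6)·7 = 16/3.
Against b2 this mix gives (5/6)·6 + (1/6)·2 = 16/3.
Against b3 this mix gives (5/6)·9 + (1/6)·7 = 26/3.
All of Column's active replies (b1, b2) yield 16/3, and no column does worse for Row. The mix makes Column indifferent and guarantees 16/3, so it is optimal.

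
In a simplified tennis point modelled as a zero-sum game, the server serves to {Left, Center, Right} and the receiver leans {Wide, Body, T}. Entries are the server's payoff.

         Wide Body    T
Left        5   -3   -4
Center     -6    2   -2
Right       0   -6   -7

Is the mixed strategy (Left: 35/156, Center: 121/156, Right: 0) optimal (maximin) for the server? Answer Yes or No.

No

Against Wide this mix gives (35/156)·5 + (121/156)·(-6) = -551/156.
Against Body this mix gives (35/156)·(-3) + (121/156)·2 = 137/156.
Against T this mix gives (35/156)·(-4) + (121/156)·(-2) = -191/78.
The receiver will play Wide, holding the server to -551/156. Shifting weight toward the row that does better against Wide would raise this floor (the equalizing mix achieves -34/13 against both Wide and T), so the proposed strategy is not optimal.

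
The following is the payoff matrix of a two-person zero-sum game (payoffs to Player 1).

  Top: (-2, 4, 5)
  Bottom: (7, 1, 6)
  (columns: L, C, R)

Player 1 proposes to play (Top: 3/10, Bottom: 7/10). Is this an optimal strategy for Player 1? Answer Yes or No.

Against L this mix gives (3/10)·(-2) + (7/10)·7 = 43/10.
Against C this mix gives (3/10)·4 + (7/10)·1 = 19/10.
Against R this mix gives (3/10)·5 + (7/10)·6 = 57/10.
Player 2 will play C, holding Player 1 to 19/10. Shifting weight toward the row that does better against C would raise this floor (the equalizing mix achieves 5/2 against both C and L), so the proposed strategy is not optimal.

No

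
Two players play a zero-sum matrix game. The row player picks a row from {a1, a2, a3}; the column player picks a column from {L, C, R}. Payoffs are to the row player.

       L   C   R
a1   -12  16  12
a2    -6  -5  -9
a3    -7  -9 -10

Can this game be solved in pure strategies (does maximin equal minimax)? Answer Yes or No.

Row minima: a1 → -12, a2 → -9, a3 → -10; maximin = -9.
Column maxima: L → -6, C → 16, R → 12; minimax = -6.
-9 ≠ -6, so no pure-strategy equilibrium exists.

No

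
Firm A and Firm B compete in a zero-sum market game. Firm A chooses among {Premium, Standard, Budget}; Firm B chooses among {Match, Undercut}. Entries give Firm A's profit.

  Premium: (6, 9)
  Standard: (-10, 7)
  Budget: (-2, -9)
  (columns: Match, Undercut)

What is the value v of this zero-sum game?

6

Row minima: Premium → 6, Standard → -10, Budget → -9; maximin = 6.
Column maxima: Match → 6, Undercut → 9; minimax = 6.
Since maximin = minimax = 6, there is a saddle point and the value is 6.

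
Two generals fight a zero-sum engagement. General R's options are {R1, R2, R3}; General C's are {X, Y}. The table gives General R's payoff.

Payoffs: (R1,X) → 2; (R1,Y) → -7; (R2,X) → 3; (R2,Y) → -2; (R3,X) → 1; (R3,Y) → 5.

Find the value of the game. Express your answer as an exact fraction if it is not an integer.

Row minima: R1 → -7, R2 → -2, R3 → 1; maximin = 1.
Column maxima: X → 3, Y → 5; minimax = 3.
1 ≠ 3, so there is no saddle point; optimal play is mixed.
R1 is strictly dominated by R2, so General R never plays it.
On the remaining 2×2 (R2, R3 vs X, Y):
Let General R play R2 with probability p. Expected payoff against X: 3p + 1(1−p) = 2p + 1; against Y: (-2)p + 5(1−p) = −7p + 5.
Setting these equal: 2p + 1 = −7p + 5 ⇒ 9p = 4 ⇒ p = 4/9, and the value is (2)·(4/9) + 1 = 17/9.
For General C: with q = P(X), equating R2's and R3's payoffs gives 5q − 2 = −4q + 5 ⇒ q = 7/9.

17/9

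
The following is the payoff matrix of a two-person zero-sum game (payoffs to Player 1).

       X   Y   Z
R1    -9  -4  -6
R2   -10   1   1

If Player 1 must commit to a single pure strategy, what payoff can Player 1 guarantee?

-9

Row minima: R1 → -9, R2 → -10.
The best of these is -9.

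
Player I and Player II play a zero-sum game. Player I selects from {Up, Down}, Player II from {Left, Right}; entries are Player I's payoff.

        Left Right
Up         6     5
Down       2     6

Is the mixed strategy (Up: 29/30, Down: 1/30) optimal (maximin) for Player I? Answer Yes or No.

Against Left this mix gives (29/30)·6 + (1/30)·2 = 88/15.
Against Right this mix gives (29/30)·5 + (1/30)·6 = 151/30.
Player II will play Right, holding Player I to 151/30. Shifting weight toward the row that does better against Right would raise this floor (the equalizing mix achieves 26/5 against both Right and Left), so the proposed strategy is not optimal.

No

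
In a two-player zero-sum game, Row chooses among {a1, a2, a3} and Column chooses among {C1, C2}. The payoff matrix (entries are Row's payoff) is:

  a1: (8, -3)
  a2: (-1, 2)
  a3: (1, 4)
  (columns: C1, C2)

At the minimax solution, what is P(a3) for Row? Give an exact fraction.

11/14

Row minima: a1 → -3, a2 → -1, a3 → 1; maximin = 1.
Column maxima: C1 → 8, C2 → 4; minimax = 4.
1 ≠ 4, so there is no saddle point; optimal play is mixed.
a2 is strictly dominated by a3, so Row never plays it.
On the remaining 2×2 (a1, a3 vs C1, C2):
Let Row play a1 with probability p. Expected payoff against C1: 8p + 1(1−p) = 7p + 1; against C2: (-3)p + 4(1−p) = −7p + 4.
Setting these equal: 7p + 1 = −7p + 4 ⇒ 14p = 3 ⇒ p = 3/14, and the value is (7)·(3/14) + 1 = 5/2.
For Column: with q = P(C1), equating a1's and a3's payoffs gives 11q − 3 = −3q + 4 ⇒ q = 1/2.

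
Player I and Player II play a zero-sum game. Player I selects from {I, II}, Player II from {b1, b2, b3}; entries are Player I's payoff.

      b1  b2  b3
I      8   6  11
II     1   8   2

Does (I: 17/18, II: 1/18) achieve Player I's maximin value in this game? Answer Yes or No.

No

Against b1 this mix gives (17/18)·8 + (1/18)·1 = 137/18.
Against b2 this mix gives (17/18)·6 + (1/18)·8 = 55/9.
Against b3 this mix gives (17/18)·11 + (1/18)·2 = 21/2.
Player II will play b2, holding Player I to 55/9. Shifting weight toward the row that does better against b2 would raise this floor (the equalizing mix achieves 58/9 against both b2 and b1), so the proposed strategy is not optimal.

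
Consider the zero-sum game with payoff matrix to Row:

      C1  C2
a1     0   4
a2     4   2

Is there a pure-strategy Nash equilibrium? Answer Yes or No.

Row minima: a1 → 0, a2 → 2; maximin = 2.
Column maxima: C1 → 4, C2 → 4; minimax = 4.
2 ≠ 4, so no pure-strategy equilibrium exists.

No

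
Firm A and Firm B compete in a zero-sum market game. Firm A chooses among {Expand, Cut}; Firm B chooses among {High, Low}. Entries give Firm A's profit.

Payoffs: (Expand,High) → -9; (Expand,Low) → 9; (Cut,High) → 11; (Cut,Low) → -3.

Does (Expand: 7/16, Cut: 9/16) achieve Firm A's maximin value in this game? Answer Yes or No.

Against High this mix gives (7/16)·(-9) + (9/16)·11 = 9/4.
Against Low this mix gives (7/16)·9 + (9/16)·(-3) = 9/4.
All of Firm B's active replies (High, Low) yield 9/4, and no column does worse for Firm A. The mix makes Firm B indifferent and guarantees 9/4, so it is optimal.

Yes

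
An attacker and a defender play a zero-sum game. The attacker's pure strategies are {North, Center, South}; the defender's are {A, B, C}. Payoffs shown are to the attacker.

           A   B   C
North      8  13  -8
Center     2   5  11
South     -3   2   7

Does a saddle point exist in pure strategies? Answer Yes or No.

No

Row minima: North → -8, Center → 2, South → -3; maximin = 2.
Column maxima: A → 8, B → 13, C → 11; minimax = 8.
2 ≠ 8, so no pure-strategy equilibrium exists.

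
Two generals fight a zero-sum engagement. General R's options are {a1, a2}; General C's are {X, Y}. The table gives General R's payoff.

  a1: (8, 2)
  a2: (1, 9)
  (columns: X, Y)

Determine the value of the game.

Row minima: a1 → 2, a2 → 1; maximin = 2.
Column maxima: X → 8, Y → 9; minimax = 8.
2 ≠ 8, so there is no saddle point; optimal play is mixed.
Let General R play a1 with probability p. Expected payoff against X: 8p + 1(1−p) = 7p + 1; against Y: 2p + 9(1−p) = −7p + 9.
Setting these equal: 7p + 1 = −7p + 9 ⇒ 14p = 8 ⇒ p = 4/7, and the value is (7)·(4/7) + 1 = 5.
For General C: with q = P(X), equating a1's and a2's payoffs gives 6q + 2 = −8q + 9 ⇒ q = 1/2.

5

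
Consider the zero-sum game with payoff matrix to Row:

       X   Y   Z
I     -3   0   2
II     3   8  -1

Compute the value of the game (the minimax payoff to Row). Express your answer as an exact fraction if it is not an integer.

1/3

Row minima: I → -3, II → -1; maximin = -1.
Column maxima: X → 3, Y → 8, Z → 2; minimax = 2.
-1 ≠ 2, so there is no saddle point; optimal play is mixed.
Y is strictly dominated by X (it gives Row strictly more in every row), so Column never plays it.
On the remaining 2×2 (I, II vs X, Z):
Let Row play I with probability p. Expected payoff against X: (-3)p + 3(1−p) = −6p + 3; against Z: 2p + (-1)(1−p) = 3p − 1.
Setting these equal: −6p + 3 = 3p − 1 ⇒ −9p = -4 ⇒ p = 4/9, and the value is (-6)·(4/9) + 3 = 1/3.
For Column: with q = P(X), equating I's and II's payoffs gives −5q + 2 = 4q − 1 ⇒ q = 1/3.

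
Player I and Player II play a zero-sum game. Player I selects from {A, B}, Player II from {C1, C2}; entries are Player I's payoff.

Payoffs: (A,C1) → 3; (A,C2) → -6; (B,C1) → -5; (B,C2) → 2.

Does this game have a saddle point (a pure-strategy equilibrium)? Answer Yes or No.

Row minima: A → -6, B → -5; maximin = -5.
Column maxima: C1 → 3, C2 → 2; minimax = 2.
-5 ≠ 2, so no pure-strategy equilibrium exists.

No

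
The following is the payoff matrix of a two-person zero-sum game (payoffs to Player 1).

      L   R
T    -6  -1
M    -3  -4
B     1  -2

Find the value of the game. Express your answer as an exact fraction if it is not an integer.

-13/8

Row minima: T → -6, M → -4, B → -2; maximin = -2.
Column maxima: L → 1, R → -1; minimax = -1.
-2 ≠ -1, so there is no saddle point; optimal play is mixed.
M is strictly dominated by B, so Player 1 never plays it.
On the remaining 2×2 (T, B vs L, R):
Let Player 1 play T with probability p. Expected payoff against L: (-6)p + 1(1−p) = −7p + 1; against R: (-1)p + (-2)(1−p) = p − 2.
Setting these equal: −7p + 1 = p − 2 ⇒ −8p = -3 ⇒ p = 3/8, and the value is (-7)·(3/8) + 1 = -13/8.
For Player 2: with q = P(L), equating T's and B's payoffs gives −5q − 1 = 3q − 2 ⇒ q = 1/8.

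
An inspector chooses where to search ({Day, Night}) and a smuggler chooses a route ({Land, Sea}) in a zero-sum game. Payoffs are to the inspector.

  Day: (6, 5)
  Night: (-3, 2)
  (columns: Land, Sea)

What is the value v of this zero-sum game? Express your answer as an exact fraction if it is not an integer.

Row minima: Day → 5, Night → -3; maximin = 5.
Column maxima: Land → 6, Sea → 5; minimax = 5.
Since maximin = minimax = 5, there is a saddle point and the value is 5.

5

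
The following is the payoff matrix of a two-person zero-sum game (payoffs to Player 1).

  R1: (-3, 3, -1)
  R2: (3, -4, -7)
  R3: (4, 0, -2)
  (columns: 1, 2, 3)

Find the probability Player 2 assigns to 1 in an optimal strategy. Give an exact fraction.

Row minima: R1 → -3, R2 → -7, R3 → -2; maximin = -2.
Column maxima: 1 → 4, 2 → 3, 3 → -1; minimax = -1.
-2 ≠ -1, so there is no saddle point; optimal play is mixed.
R2 is strictly dominated by R3, so Player 1 never plays it.
2 is strictly dominated by 3 (it gives Player 1 strictly more in every row), so Player 2 never plays it.
On the remaining 2×2 (R1, R3 vs 1, 3):
Let Player 1 play R1 with probability p. Expected payoff against 1: (-3)p + 4(1−p) = −7p + 4; against 3: (-1)p + (-2)(1−p) = p − 2.
Setting these equal: −7p + 4 = p − 2 ⇒ −8p = -6 ⇒ p = 3/4, and the value is (-7)·(3/4) + 4 = -5/4.
For Player 2: with q = P(1), equating R1's and R3's payoffs gives −2q − 1 = 6q − 2 ⇒ q = 1/8.

1/8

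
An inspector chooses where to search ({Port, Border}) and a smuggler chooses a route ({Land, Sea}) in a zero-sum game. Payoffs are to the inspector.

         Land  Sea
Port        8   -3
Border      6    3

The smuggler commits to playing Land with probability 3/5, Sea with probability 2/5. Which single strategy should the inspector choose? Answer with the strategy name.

Border

Expected payoff of Port: (3/5)·8 + (2/5)·(-3) = 18/5.
Expected payoff of Border: (3/5)·6 + (2/5)·3 = 24/5.
The largest is 24/5, so the inspector's best response is Border.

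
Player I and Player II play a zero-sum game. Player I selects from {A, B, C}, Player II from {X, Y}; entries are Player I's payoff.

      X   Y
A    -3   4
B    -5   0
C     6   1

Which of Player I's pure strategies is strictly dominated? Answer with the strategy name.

B

A gives a strictly higher payoff than B against every column: -3 > -5, 4 > 0.
So B is strictly dominated and Player I never plays it.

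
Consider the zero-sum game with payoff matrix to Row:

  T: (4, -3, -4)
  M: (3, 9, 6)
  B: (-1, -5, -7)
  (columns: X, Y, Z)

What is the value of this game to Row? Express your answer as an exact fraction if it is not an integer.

Row minima: T → -4, M → 3, B → -7; maximin = 3.
Column maxima: X → 4, Y → 9, Z → 6; minimax = 4.
3 ≠ 4, so there is no saddle point; optimal play is mixed.
B is strictly dominated by T, so Row never plays it.
Y is strictly dominated by Z (it gives Row strictly more in every row), so Column never plays it.
On the remaining 2×2 (T, M vs X, Z):
Let Row play T with probability p. Expected payoff against X: 4p + 3(1−p) = p + 3; against Z: (-4)p + 6(1−p) = −10p + 6.
Setting these equal: p + 3 = −10p + 6 ⇒ 11p = 3 ⇒ p = 3/11, and the value is (1)·(3/11) + 3 = 36/11.
For Column: with q = P(X), equating T's and M's payoffs gives 8q − 4 = −3q + 6 ⇒ q = 10/11.

36/11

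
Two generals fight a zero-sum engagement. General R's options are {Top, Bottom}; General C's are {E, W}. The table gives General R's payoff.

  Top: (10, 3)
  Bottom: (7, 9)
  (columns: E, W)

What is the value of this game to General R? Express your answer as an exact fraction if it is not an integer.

23/3

Row minima: Top → 3, Bottom → 7; maximin = 7.
Column maxima: E → 10, W → 9; minimax = 9.
7 ≠ 9, so there is no saddle point; optimal play is mixed.
Let General R play Top with probability p. Expected payoff against E: 10p + 7(1−p) = 3p + 7; against W: 3p + 9(1−p) = −6p + 9.
Setting these equal: 3p + 7 = −6p + 9 ⇒ 9p = 2 ⇒ p = 2/9, and the value is (3)·(2/9) + 7 = 23/3.
For General C: with q = P(E), equating Top's and Bottom's payoffs gives 7q + 3 = −2q + 9 ⇒ q = 2/3.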